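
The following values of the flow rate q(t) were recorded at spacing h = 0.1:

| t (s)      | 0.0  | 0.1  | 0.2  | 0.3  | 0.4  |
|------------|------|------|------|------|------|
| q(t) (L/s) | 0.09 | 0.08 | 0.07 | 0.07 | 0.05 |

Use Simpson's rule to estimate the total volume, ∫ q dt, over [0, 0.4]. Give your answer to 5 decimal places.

h = 0.1, n = 4.
(h/3)·[y₀ + 4y₁ + 2y₂ + 4y₃ + y₄] = 0.033333·(0.88) = 0.02933.

0.02933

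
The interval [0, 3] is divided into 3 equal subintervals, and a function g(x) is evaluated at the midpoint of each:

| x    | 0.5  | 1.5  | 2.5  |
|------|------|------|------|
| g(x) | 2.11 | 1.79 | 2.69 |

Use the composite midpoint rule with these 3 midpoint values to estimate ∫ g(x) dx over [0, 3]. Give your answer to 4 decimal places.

6.5900

h = 1, n = 3.
h·[y(m₁) + y(m₂) + y(m₃)] = 1·(6.59) = 6.5900.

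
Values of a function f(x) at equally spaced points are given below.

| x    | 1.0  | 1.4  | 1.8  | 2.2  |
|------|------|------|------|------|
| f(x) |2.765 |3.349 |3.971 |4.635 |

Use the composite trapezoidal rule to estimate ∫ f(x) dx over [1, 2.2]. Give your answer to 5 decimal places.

h = 0.4, n = 3.
(h/2)·[y₀ + 2y₁ + 2y₂ + y₃] = 0.2·(22.040) = 4.40800.

4.40800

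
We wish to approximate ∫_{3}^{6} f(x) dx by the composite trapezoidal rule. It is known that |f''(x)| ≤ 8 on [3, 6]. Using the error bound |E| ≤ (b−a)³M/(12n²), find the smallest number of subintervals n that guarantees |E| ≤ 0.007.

Need 216/(12n²) ≤ 0.007.
n² ≥ 216/(12·0.007) = 2571.43 ⇒ n ≥ 50.7093, so the smallest n is 51.

51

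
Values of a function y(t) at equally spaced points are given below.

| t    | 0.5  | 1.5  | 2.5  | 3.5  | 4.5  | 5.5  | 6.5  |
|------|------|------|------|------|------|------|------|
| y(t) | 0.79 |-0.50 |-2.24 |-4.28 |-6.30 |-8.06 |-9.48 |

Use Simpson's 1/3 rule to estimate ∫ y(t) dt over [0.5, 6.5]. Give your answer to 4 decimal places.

-25.7100

h = 1, n = 6.
(h/3)·[y₀ + 4y₁ + 2y₂ + 4y₃ + 2y₄ + 4y₅ + y₆] = 0.333333·(-77.13) = -25.7100.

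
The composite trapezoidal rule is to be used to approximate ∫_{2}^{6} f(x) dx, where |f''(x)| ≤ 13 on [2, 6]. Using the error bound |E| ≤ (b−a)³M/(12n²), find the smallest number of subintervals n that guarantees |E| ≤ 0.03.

Need 832/(12n²) ≤ 0.03.
n² ≥ 832/(12·0.03) = 2311.11 ⇒ n ≥ 48.0740, so the smallest n is 49.

49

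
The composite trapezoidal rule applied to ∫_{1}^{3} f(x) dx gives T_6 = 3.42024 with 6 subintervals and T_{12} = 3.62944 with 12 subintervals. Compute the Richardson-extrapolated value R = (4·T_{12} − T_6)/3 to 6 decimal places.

R = (4·T_{12} − T_6) / 3 = (4·3.62944 − 3.42024)/3 = (11.09752)/3 = 3.699173.

3.699173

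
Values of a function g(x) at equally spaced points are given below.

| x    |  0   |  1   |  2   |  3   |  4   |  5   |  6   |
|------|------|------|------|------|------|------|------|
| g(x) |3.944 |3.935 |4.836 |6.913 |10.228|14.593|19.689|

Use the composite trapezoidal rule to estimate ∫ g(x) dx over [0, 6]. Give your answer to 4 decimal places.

h = 1, n = 6.
(h/2)·[y₀ + 2y₁ + 2y₂ + 2y₃ + 2y₄ + 2y₅ + y₆] = 0.5·(104.643) = 52.3215.

52.3215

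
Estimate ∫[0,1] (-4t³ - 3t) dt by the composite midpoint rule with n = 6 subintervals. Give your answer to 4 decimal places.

h = (1 − 0)/6 = 0.166667.
Midpoints m₁,…,m₆ = 0.083333, 0.25, 0.416667, 0.583333, 0.75, 0.916667.
f(m₁)=-0.252315, f(m₂)=-0.8125, f(m₃)=-1.539352, f(m₄)=-2.543981, f(m₅)=-3.9375, f(m₆)=-5.831019.
h·[f(m₁) + f(m₂) + f(m₃) + f(m₄) + f(m₅) + f(m₆)] = 0.166667·(-14.916667) = -2.4861.

-2.4861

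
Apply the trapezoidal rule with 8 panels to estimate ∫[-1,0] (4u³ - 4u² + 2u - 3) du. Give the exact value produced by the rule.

-6.359375

h = (0 − (-1))/8 = 0.125.
Nodes u₀,…,u₈ = -1, -0.875, -0.75, -0.625, -0.5, -0.375, -0.25, -0.125, 0.
f(u) = 4u³ - 4u² + 2u - 3: f₀=-13, f₁=-10.4921875, f₂=-8.4375, f₃=-6.7890625, f₄=-5.5, f₅=-4.5234375, f₆=-3.8125, f₇=-3.3203125, f₈=-3.
(h/2)·[f₀ + 2f₁ + 2f₂ + 2f₃ + 2f₄ + 2f₅ + 2f₆ + 2f₇ + f₈] = 0.0625·(-101.75) = -6.359375.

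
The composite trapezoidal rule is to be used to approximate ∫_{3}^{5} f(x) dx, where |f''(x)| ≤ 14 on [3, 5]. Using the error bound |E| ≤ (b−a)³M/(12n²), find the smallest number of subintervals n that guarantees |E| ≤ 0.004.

49

Need 112/(12n²) ≤ 0.004.
n² ≥ 112/(12·0.004) = 2333.33 ⇒ n ≥ 48.3046, so the smallest n is 49.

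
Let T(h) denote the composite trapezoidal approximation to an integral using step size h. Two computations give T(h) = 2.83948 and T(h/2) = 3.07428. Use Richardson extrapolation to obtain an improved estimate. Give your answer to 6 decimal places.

3.152547

R = (4·T(h/2) − T(h)) / 3 = (4·3.07428 − 2.83948)/3 = (9.45764)/3 = 3.152547.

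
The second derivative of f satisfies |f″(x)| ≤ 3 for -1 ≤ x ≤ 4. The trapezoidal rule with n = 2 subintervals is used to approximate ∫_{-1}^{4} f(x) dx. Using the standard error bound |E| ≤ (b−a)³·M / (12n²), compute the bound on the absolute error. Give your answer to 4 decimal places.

|E| ≤ (5)³·3 / (12·2²) = 375/48 = 7.8125.

7.8125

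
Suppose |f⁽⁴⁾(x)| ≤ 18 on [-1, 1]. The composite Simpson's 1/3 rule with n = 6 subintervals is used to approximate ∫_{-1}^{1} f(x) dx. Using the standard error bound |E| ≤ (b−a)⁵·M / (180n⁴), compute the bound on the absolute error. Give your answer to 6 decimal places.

|E| ≤ (2)⁵·18 / (180·6⁴) = 576/233280 = 0.002469.

0.002469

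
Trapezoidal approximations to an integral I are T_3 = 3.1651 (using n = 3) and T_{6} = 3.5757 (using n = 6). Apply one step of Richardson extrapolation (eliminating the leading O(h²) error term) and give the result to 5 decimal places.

R = (4·T_{6} − T_3) / 3 = (4·3.5757 − 3.1651)/3 = (11.1377)/3 = 3.71257.

3.71257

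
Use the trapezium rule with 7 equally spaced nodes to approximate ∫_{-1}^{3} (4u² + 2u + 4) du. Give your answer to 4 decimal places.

62.5185

h = (3 − (-1))/6 = 0.666667.
Nodes u₀,…,u₆ = -1, -0.333333, 0.333333, 1, 1.666667, 2.333333, 3.
f(u) = 4u² + 2u + 4: f₀=6, f₁=3.777778, f₂=5.111111, f₃=10, f₄=18.444444, f₅=30.444444, f₆=46.
(h/2)·[f₀ + 2f₁ + 2f₂ + 2f₃ + 2f₄ + 2f₅ + f₆] = 0.333333·(187.555556) = 62.5185.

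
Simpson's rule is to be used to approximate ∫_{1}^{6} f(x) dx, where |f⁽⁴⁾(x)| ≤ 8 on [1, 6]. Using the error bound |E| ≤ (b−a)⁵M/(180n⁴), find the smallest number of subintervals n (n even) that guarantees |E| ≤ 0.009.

Need 25000/(180n⁴) ≤ 0.009.
n⁴ ≥ 25000/(180·0.009) = 15432.1 ⇒ n ≥ 11.1457, so the smallest even n is 12. (n must be even for Simpson's rule.)

12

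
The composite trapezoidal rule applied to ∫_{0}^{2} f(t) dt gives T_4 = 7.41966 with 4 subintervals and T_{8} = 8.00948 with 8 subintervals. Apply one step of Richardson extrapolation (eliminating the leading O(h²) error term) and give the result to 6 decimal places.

R = (4·T_{8} − T_4) / 3 = (4·8.00948 − 7.41966)/3 = (24.61826)/3 = 8.206087.

8.206087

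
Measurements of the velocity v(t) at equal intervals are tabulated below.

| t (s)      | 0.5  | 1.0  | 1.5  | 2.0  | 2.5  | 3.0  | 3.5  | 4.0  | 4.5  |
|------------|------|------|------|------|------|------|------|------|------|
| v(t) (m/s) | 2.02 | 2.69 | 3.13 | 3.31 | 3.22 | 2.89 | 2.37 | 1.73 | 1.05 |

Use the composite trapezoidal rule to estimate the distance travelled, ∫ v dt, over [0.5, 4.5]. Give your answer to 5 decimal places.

10.43750

h = 0.5, n = 8.
(h/2)·[y₀ + 2y₁ + 2y₂ + 2y₃ + 2y₄ + 2y₅ + 2y₆ + 2y₇ + y₈] = 0.25·(41.75) = 10.43750.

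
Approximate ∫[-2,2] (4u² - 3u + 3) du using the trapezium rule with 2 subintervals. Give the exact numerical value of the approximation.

44

h = (2 − (-2))/2 = 2.
Nodes u₀,…,u₂ = -2, 0, 2.
f(u) = 4u² - 3u + 3: f₀=25, f₁=3, f₂=13.
(h/2)·[f₀ + 2f₁ + f₂] = 1·(44) = 44.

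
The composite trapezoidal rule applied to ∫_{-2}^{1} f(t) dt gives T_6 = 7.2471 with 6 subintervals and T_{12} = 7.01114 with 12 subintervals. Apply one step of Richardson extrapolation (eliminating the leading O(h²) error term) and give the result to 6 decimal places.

R = (4·T_{12} − T_6) / 3 = (4·7.01114 − 7.2471)/3 = (20.79746)/3 = 6.932487.

6.932487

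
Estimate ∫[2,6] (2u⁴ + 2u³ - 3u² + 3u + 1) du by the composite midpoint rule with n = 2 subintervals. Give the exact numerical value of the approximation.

3280

h = (6 − 2)/2 = 2.
Midpoints m₁,…,m₂ = 3, 5.
f(m₁)=199, f(m₂)=1441.
h·[f(m₁) + f(m₂)] = 2·(1640) = 3280.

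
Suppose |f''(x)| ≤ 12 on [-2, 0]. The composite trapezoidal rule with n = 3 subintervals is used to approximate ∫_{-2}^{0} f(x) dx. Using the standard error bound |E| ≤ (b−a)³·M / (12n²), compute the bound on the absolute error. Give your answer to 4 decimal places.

|E| ≤ (2)³·12 / (12·3²) = 96/108 = 0.8889.

0.8889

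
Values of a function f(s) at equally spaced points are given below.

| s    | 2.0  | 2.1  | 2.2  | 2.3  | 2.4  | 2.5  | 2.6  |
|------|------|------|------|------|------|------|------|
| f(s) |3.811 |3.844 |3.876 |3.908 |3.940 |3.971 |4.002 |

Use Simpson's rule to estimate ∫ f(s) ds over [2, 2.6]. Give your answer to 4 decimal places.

h = 0.1, n = 6.
(h/3)·[y₀ + 4y₁ + 2y₂ + 4y₃ + 2y₄ + 4y₅ + y₆] = 0.033333·(70.337) = 2.3446.

2.3446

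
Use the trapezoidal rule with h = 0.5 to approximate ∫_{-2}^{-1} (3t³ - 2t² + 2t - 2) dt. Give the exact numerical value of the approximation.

h = (-1 − (-2))/2 = 0.5.
Nodes t₀,…,t₂ = -2, -1.5, -1.
f(t) = 3t³ - 2t² + 2t - 2: f₀=-38, f₁=-19.625, f₂=-9.
(h/2)·[f₀ + 2f₁ + f₂] = 0.25·(-86.25) = -21.5625.

-21.5625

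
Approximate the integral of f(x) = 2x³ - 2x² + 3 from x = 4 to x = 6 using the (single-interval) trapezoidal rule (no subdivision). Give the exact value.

T = (b−a)/2 · [f(4) + f(6)] = 1·[99 + 363] = 462.

462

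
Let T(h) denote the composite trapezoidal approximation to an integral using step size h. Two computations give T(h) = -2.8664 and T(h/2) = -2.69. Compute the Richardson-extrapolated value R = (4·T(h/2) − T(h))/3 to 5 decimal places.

-2.63120

R = (4·T(h/2) − T(h)) / 3 = (4·(-2.69) − (-2.8664))/3 = (-7.8936)/3 = -2.63120.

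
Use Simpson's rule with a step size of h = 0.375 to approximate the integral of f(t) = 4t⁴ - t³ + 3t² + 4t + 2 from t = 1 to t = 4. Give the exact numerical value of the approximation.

h = (4 − 1)/8 = 0.375.
Nodes t₀,…,t₈ = 1, 1.375, 1.75, 2.125, 2.5, 2.875, 3.25, 3.625, 4.
f(t) = 4t⁴ - t³ + 3t² + 4t + 2: f₀=12, f₁=24.8701171875, f₂=50.34375, f₃=96.0146484375, f₄=171.375, f₅=287.8154296875, f₆=458.625, f₇=698.9912109375, f₈=1026.
(h/3)·[f₀ + 4f₁ + 2f₂ + 4f₃ + 2f₄ + 4f₅ + 2f₆ + 4f₇ + f₈] = 0.125·(6829.453125) = 853.681640625.

853.681640625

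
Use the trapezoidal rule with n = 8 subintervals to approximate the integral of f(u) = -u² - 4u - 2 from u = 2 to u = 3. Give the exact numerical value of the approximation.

h = (3 − 2)/8 = 0.125.
Nodes u₀,…,u₈ = 2, 2.125, 2.25, 2.375, 2.5, 2.625, 2.75, 2.875, 3.
f(u) = -u² - 4u - 2: f₀=-14, f₁=-15.015625, f₂=-16.0625, f₃=-17.140625, f₄=-18.25, f₅=-19.390625, f₆=-20.5625, f₇=-21.765625, f₈=-23.
(h/2)·[f₀ + 2f₁ + 2f₂ + 2f₃ + 2f₄ + 2f₅ + 2f₆ + 2f₇ + f₈] = 0.0625·(-293.375) = -18.3359375.

-18.3359375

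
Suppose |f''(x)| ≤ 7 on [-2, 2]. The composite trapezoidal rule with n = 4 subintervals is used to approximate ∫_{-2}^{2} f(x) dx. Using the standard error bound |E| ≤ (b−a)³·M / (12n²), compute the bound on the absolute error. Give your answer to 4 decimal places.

2.3333

|E| ≤ (4)³·7 / (12·4²) = 448/192 = 2.3333.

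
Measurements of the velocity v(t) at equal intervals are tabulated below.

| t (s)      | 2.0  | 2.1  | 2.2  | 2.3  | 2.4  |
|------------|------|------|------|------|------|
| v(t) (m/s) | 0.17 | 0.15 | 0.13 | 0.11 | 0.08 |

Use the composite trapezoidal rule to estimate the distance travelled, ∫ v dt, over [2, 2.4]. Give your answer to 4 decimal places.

0.0515

h = 0.1, n = 4.
(h/2)·[y₀ + 2y₁ + 2y₂ + 2y₃ + y₄] = 0.05·(1.03) = 0.0515.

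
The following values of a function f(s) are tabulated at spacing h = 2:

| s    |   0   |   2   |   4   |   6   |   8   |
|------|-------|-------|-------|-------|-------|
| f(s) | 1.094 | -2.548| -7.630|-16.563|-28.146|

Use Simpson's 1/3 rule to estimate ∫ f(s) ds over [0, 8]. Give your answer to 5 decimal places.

h = 2, n = 4.
(h/3)·[y₀ + 4y₁ + 2y₂ + 4y₃ + y₄] = 0.666667·(-118.756) = -79.17067.

-79.17067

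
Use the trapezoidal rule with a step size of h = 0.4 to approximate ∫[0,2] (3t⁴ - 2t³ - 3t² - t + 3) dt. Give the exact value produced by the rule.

h = (2 − 0)/5 = 0.4.
Nodes t₀,…,t₅ = 0, 0.4, 0.8, 1.2, 1.6, 2.
f(t) = 3t⁴ - 2t³ - 3t² - t + 3: f₀=3, f₁=2.0688, f₂=0.4848, f₃=0.2448, f₄=5.1888, f₅=21.
(h/2)·[f₀ + 2f₁ + 2f₂ + 2f₃ + 2f₄ + f₅] = 0.2·(39.9744) = 7.99488.

7.99488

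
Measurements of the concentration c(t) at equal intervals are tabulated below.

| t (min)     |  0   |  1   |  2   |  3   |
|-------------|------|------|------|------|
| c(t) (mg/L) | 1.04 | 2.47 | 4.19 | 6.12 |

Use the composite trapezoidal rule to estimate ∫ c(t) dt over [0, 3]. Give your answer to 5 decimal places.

10.24000

h = 1, n = 3.
(h/2)·[y₀ + 2y₁ + 2y₂ + y₃] = 0.5·(20.48) = 10.24000.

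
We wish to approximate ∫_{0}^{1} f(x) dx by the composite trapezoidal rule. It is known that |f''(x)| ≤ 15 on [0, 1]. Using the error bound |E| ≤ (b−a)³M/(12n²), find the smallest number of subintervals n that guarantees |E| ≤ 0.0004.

56

Need 15/(12n²) ≤ 0.0004.
n² ≥ 15/(12·0.0004) = 3125 ⇒ n ≥ 55.9017, so the smallest n is 56.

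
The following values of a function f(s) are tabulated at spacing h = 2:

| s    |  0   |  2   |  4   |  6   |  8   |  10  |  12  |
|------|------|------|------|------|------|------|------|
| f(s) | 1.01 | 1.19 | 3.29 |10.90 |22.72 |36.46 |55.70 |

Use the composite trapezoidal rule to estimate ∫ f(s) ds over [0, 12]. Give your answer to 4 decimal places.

h = 2, n = 6.
(h/2)·[y₀ + 2y₁ + 2y₂ + 2y₃ + 2y₄ + 2y₅ + y₆] = 1·(205.83) = 205.8300.

205.8300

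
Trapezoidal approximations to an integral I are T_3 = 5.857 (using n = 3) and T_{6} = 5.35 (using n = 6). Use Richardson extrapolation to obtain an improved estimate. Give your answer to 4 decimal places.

5.1810

R = (4·T_{6} − T_3) / 3 = (4·5.35 − 5.857)/3 = (15.543)/3 = 5.1810.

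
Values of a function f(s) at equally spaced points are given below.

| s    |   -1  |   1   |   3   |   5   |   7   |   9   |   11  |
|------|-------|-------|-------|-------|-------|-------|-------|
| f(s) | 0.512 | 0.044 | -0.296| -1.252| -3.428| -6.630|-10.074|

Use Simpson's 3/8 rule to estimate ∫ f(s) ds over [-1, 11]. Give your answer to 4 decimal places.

h = 2, n = 6.
(3h/8)·[y₀ + 3y₁ + 3y₂ + 2y₃ + 3y₄ + 3y₅ + y₆] = 0.75·(-42.996) = -32.2470.

-32.2470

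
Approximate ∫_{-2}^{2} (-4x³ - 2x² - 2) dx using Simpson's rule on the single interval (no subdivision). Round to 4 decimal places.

S = (b−a)/6 · [f(-2) + 4f(0) + f(2)] = 0.666667·[22 + 4·(-2) + (-42)] = -18.6667.

-18.6667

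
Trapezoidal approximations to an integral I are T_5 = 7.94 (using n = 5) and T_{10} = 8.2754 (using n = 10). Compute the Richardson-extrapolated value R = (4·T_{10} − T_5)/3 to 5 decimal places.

R = (4·T_{10} − T_5) / 3 = (4·8.2754 − 7.94)/3 = (25.1616)/3 = 8.38720.

8.38720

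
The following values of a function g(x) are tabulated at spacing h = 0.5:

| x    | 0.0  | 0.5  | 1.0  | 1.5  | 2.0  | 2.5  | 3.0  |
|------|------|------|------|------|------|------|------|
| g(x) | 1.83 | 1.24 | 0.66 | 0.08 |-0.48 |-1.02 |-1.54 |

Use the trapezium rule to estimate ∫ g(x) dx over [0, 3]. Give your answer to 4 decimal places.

0.3125

h = 0.5, n = 6.
(h/2)·[y₀ + 2y₁ + 2y₂ + 2y₃ + 2y₄ + 2y₅ + y₆] = 0.25·(1.25) = 0.3125.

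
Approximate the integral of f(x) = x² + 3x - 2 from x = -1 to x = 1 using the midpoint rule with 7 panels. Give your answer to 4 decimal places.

h = (1 − (-1))/7 = 0.285714.
Midpoints m₁,…,m₇ = -0.857143, -0.571429, -0.285714, 0, 0.285714, 0.571429, 0.857143.
f(m₁)=-3.836735, f(m₂)=-3.387755, f(m₃)=-2.775510, f(m₄)=-2, f(m₅)=-1.061224, f(m₆)=0.040816, f(m₇)=1.306122.
h·[f(m₁) + f(m₂) + f(m₃) + f(m₄) + f(m₅) + f(m₆) + f(m₇)] = 0.285714·(-11.714286) = -3.3469.

-3.3469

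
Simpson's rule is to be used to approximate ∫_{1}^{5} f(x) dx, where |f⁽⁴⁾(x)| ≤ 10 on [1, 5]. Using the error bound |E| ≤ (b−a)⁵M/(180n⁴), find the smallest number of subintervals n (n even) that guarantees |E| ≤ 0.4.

Need 10240/(180n⁴) ≤ 0.4.
n⁴ ≥ 10240/(180·0.4) = 142.222 ⇒ n ≥ 3.4534, so the smallest even n is 4. (n must be even for Simpson's rule.)

4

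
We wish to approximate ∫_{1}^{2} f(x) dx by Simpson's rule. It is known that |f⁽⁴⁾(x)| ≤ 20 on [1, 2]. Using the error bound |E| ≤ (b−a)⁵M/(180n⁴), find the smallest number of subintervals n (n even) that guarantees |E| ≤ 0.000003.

Need 20/(180n⁴) ≤ 0.000003.
n⁴ ≥ 20/(180·0.000003) = 37037 ⇒ n ≥ 13.8726, so the smallest even n is 14. (n must be even for Simpson's rule.)

14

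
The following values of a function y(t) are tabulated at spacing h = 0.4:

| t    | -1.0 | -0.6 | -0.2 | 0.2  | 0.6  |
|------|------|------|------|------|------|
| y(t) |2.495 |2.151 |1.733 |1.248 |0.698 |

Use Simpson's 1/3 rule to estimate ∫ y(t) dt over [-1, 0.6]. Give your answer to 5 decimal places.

h = 0.4, n = 4.
(h/3)·[y₀ + 4y₁ + 2y₂ + 4y₃ + y₄] = 0.133333·(20.255) = 2.70067.

2.70067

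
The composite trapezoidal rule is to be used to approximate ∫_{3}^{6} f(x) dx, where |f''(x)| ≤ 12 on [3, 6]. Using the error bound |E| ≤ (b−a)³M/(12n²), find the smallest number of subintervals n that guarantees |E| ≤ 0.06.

22

Need 324/(12n²) ≤ 0.06.
n² ≥ 324/(12·0.06) = 450 ⇒ n ≥ 21.2132, so the smallest n is 22.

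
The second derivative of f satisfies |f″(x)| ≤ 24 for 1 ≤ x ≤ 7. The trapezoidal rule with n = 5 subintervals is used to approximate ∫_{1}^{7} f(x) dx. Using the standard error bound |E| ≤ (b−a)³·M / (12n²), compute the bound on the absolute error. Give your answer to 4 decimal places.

17.2800

|E| ≤ (6)³·24 / (12·5²) = 5184/300 = 17.2800.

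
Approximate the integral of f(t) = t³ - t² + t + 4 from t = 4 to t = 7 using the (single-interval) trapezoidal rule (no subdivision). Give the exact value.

T = (b−a)/2 · [f(4) + f(7)] = 1.5·[56 + 305] = 541.5.

541.5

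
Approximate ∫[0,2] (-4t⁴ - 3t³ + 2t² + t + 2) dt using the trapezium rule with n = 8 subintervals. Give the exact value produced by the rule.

h = (2 − 0)/8 = 0.25.
Nodes t₀,…,t₈ = 0, 0.25, 0.5, 0.75, 1, 1.25, 1.5, 1.75, 2.
f(t) = -4t⁴ - 3t³ + 2t² + t + 2: f₀=2, f₁=2.3125, f₂=2.375, f₃=1.34375, f₄=-2, f₅=-9.25, f₆=-22.375, f₇=-43.71875, f₈=-76.
(h/2)·[f₀ + 2f₁ + 2f₂ + 2f₃ + 2f₄ + 2f₅ + 2f₆ + 2f₇ + f₈] = 0.125·(-216.625) = -27.078125.

-27.078125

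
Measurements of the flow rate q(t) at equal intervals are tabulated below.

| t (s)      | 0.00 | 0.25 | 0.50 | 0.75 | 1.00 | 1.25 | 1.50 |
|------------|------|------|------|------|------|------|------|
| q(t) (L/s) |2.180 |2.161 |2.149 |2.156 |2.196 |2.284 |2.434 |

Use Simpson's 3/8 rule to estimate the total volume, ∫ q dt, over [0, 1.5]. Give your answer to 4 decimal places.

h = 0.25, n = 6.
(3h/8)·[y₀ + 3y₁ + 3y₂ + 2y₃ + 3y₄ + 3y₅ + y₆] = 0.09375·(35.296) = 3.3090.

3.3090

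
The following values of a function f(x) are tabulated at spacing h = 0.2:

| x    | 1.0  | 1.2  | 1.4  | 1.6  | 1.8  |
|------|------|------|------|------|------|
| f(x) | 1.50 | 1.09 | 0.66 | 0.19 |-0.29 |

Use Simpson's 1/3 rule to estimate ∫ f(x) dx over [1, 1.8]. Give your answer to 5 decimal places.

h = 0.2, n = 4.
(h/3)·[y₀ + 4y₁ + 2y₂ + 4y₃ + y₄] = 0.066667·(7.65) = 0.51000.

0.51000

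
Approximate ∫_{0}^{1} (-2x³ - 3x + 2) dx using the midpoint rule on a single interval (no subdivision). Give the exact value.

M = (b−a)·f(0.5) = 1·(0.25) = 0.25.

0.25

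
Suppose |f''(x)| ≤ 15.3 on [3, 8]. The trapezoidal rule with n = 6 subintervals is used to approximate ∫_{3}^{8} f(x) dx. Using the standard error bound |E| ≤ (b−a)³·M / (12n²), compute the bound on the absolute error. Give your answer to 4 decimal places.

4.4271

|E| ≤ (5)³·15.3 / (12·6²) = 1912.5/432 = 4.4271.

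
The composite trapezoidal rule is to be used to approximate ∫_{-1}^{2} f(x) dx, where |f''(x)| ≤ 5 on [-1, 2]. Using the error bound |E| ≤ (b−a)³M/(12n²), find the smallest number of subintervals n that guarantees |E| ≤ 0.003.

Need 135/(12n²) ≤ 0.003.
n² ≥ 135/(12·0.003) = 3750 ⇒ n ≥ 61.2372, so the smallest n is 62.

62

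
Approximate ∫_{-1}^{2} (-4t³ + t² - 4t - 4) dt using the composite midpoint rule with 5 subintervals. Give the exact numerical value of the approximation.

-29.55

h = (2 − (-1))/5 = 0.6.
Midpoints m₁,…,m₅ = -0.7, -0.1, 0.5, 1.1, 1.7.
f(m₁)=0.662, f(m₂)=-3.586, f(m₃)=-6.25, f(m₄)=-12.514, f(m₅)=-27.562.
h·[f(m₁) + f(m₂) + f(m₃) + f(m₄) + f(m₅)] = 0.6·(-49.25) = -29.55.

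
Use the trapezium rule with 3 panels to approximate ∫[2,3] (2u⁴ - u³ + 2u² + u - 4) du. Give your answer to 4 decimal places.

h = (3 − 2)/3 = 0.333333.
Nodes u₀,…,u₃ = 2, 2.333333, 2.666667, 3.
f(u) = 2u⁴ - u³ + 2u² + u - 4: f₀=30, f₁=55.802469, f₂=95.061728, f₃=152.
(h/2)·[f₀ + 2f₁ + 2f₂ + f₃] = 0.166667·(483.728395) = 80.6214.

80.6214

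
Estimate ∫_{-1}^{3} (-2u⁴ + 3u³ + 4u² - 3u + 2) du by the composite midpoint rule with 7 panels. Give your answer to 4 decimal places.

h = (3 − (-1))/7 = 0.571429.
Midpoints m₁,…,m₇ = -0.714286, -0.142857, 0.428571, 1, 1.571429, 2.142857, 2.714286.
f(m₁)=4.569763, f(m₂)=2.500625, f(m₃)=1.617659, f(m₄)=4, f(m₅)=6.608913, f(m₆)=1.287797, f(m₇)=-25.237818.
h·[f(m₁) + f(m₂) + f(m₃) + f(m₄) + f(m₅) + f(m₆) + f(m₇)] = 0.571429·(-4.653061) = -2.6589.

-2.6589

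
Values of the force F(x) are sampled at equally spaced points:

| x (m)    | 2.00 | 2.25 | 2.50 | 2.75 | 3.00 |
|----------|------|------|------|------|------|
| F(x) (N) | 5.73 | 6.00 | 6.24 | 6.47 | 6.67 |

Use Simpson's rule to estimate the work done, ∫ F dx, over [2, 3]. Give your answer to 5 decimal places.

6.23000

h = 0.25, n = 4.
(h/3)·[y₀ + 4y₁ + 2y₂ + 4y₃ + y₄] = 0.083333·(74.76) = 6.23000.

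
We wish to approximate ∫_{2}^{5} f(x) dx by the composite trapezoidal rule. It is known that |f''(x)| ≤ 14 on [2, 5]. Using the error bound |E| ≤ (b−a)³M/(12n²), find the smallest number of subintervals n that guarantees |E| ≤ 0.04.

29

Need 378/(12n²) ≤ 0.04.
n² ≥ 378/(12·0.04) = 787.5 ⇒ n ≥ 28.0624, so the smallest n is 29.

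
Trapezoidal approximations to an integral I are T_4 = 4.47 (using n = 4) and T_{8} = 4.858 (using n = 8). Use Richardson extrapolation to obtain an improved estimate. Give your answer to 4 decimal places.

R = (4·T_{8} − T_4) / 3 = (4·4.858 − 4.47)/3 = (14.962)/3 = 4.9873.

4.9873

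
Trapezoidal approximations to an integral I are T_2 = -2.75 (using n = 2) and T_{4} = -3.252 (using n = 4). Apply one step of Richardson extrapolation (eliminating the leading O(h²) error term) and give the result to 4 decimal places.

R = (4·T_{4} − T_2) / 3 = (4·(-3.252) − (-2.75))/3 = (-10.258)/3 = -3.4193.

-3.4193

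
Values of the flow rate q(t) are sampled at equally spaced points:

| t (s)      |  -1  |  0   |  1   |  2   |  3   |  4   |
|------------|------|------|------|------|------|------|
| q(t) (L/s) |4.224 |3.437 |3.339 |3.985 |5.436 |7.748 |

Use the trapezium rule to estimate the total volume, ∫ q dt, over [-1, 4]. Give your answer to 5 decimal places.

h = 1, n = 5.
(h/2)·[y₀ + 2y₁ + 2y₂ + 2y₃ + 2y₄ + y₅] = 0.5·(44.366) = 22.18300.

22.18300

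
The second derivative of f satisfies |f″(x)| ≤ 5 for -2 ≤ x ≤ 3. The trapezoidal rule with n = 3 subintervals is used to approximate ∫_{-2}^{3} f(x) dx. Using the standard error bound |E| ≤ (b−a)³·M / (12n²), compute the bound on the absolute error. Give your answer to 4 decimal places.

5.7870

|E| ≤ (5)³·5 / (12·3²) = 625/108 = 5.7870.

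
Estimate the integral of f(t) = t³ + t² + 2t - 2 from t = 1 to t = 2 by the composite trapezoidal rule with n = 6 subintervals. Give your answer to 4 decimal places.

h = (2 − 1)/6 = 0.166667.
Nodes t₀,…,t₆ = 1, 1.166667, 1.333333, 1.5, 1.666667, 1.833333, 2.
f(t) = t³ + t² + 2t - 2: f₀=2, f₁=3.282407, f₂=4.814815, f₃=6.625, f₄=8.740741, f₅=11.189815, f₆=14.
(h/2)·[f₀ + 2f₁ + 2f₂ + 2f₃ + 2f₄ + 2f₅ + f₆] = 0.083333·(85.305556) = 7.1088.

7.1088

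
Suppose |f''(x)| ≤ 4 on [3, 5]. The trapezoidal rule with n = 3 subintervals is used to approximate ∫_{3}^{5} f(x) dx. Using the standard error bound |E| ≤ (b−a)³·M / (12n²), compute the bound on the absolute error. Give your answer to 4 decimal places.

0.2963

|E| ≤ (2)³·4 / (12·3²) = 32/108 = 0.2963.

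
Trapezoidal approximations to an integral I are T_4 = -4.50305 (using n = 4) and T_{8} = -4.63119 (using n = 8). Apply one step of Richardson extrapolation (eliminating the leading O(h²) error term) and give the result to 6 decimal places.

R = (4·T_{8} − T_4) / 3 = (4·(-4.63119) − (-4.50305))/3 = (-14.02171)/3 = -4.673903.

-4.673903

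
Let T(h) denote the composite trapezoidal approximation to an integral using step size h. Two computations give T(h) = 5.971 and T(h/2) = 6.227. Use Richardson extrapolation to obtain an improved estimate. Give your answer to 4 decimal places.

R = (4·T(h/2) − T(h)) / 3 = (4·6.227 − 5.971)/3 = (18.937)/3 = 6.3123.

6.3123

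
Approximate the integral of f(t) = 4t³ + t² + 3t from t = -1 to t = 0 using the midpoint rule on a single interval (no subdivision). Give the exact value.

-1.75

M = (b−a)·f(-0.5) = 1·(-1.75) = -1.75.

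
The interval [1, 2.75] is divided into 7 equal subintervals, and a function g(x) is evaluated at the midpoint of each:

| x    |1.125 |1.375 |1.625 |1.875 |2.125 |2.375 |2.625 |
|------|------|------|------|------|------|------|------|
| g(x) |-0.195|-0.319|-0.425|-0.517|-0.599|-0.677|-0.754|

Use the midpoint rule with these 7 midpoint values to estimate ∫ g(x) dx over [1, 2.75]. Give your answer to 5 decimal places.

h = 0.25, n = 7.
h·[y(m₁) + y(m₂) + y(m₃) + y(m₄) + y(m₅) + y(m₆) + y(m₇)] = 0.25·(-3.486) = -0.87150.

-0.87150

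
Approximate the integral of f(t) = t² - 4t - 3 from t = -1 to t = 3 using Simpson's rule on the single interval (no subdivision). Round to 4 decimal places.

-18.6667

S = (b−a)/6 · [f(-1) + 4f(1) + f(3)] = 0.666667·[2 + 4·(-6) + (-6)] = -18.6667.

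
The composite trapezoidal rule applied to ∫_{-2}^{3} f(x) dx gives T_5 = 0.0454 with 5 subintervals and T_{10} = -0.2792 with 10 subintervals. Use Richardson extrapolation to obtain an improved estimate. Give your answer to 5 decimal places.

R = (4·T_{10} − T_5) / 3 = (4·(-0.2792) − 0.0454)/3 = (-1.1622)/3 = -0.38740.

-0.38740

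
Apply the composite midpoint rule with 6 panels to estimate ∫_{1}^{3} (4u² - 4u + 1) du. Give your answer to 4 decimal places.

20.5926

h = (3 − 1)/6 = 0.333333.
Midpoints m₁,…,m₆ = 1.166667, 1.5, 1.833333, 2.166667, 2.5, 2.833333.
f(m₁)=1.777778, f(m₂)=4, f(m₃)=7.111111, f(m₄)=11.111111, f(m₅)=16, f(m₆)=21.777778.
h·[f(m₁) + f(m₂) + f(m₃) + f(m₄) + f(m₅) + f(m₆)] = 0.333333·(61.777778) = 20.5926.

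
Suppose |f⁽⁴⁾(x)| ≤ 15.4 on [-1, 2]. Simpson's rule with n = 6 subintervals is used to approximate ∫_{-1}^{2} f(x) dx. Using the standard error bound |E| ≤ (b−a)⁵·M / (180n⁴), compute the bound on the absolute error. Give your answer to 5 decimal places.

|E| ≤ (3)⁵·15.4 / (180·6⁴) = 3742.2/233280 = 0.01604.

0.01604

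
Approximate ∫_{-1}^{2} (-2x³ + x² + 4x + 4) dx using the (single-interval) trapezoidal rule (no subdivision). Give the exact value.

T = (b−a)/2 · [f(-1) + f(2)] = 1.5·[3 + 0] = 4.5.

4.5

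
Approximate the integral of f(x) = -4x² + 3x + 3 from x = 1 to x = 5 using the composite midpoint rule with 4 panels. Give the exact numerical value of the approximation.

-116

h = (5 − 1)/4 = 1.
Midpoints m₁,…,m₄ = 1.5, 2.5, 3.5, 4.5.
f(m₁)=-1.5, f(m₂)=-14.5, f(m₃)=-35.5, f(m₄)=-64.5.
h·[f(m₁) + f(m₂) + f(m₃) + f(m₄)] = 1·(-116) = -116.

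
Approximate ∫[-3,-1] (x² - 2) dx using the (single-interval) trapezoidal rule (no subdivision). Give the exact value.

6

T = (b−a)/2 · [f(-3) + f(-1)] = 1·[7 + (-1)] = 6.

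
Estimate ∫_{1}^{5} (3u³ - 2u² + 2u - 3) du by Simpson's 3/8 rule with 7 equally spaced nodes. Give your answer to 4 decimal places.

397.3333

h = (5 − 1)/6 = 0.666667.
Nodes u₀,…,u₆ = 1, 1.666667, 2.333333, 3, 3.666667, 4.333333, 5.
f(u) = 3u³ - 2u² + 2u - 3: f₀=0, f₁=8.666667, f₂=28.888889, f₃=66, f₄=125.333333, f₅=212.222222, f₆=332.
(3h/8)·[f₀ + 3f₁ + 3f₂ + 2f₃ + 3f₄ + 3f₅ + f₆] = 0.25·(1589.333333) = 397.3333.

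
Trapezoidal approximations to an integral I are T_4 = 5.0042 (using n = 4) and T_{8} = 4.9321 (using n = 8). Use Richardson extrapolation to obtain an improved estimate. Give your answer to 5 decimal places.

R = (4·T_{8} − T_4) / 3 = (4·4.9321 − 5.0042)/3 = (14.7242)/3 = 4.90807.

4.90807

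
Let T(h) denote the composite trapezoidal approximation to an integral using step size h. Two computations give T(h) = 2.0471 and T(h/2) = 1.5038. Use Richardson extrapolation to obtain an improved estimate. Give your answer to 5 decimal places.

1.32270

R = (4·T(h/2) − T(h)) / 3 = (4·1.5038 − 2.0471)/3 = (3.9681)/3 = 1.32270.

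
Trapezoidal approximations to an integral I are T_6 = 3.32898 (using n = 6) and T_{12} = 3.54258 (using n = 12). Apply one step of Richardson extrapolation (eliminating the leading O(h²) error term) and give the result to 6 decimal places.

R = (4·T_{12} − T_6) / 3 = (4·3.54258 − 3.32898)/3 = (10.84134)/3 = 3.613780.

3.613780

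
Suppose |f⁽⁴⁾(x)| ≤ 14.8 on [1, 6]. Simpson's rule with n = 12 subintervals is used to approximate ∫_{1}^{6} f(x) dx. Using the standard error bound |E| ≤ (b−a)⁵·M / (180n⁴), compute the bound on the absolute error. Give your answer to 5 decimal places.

|E| ≤ (5)⁵·14.8 / (180·12⁴) = 46250/3732480 = 0.01239.

0.01239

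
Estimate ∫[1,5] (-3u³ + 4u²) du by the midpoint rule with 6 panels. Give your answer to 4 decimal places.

h = (5 − 1)/6 = 0.666667.
Midpoints m₁,…,m₆ = 1.333333, 2, 2.666667, 3.333333, 4, 4.666667.
f(m₁)=0, f(m₂)=-8, f(m₃)=-28.444444, f(m₄)=-66.666667, f(m₅)=-128, f(m₆)=-217.777778.
h·[f(m₁) + f(m₂) + f(m₃) + f(m₄) + f(m₅) + f(m₆)] = 0.666667·(-448.888889) = -299.2593.

-299.2593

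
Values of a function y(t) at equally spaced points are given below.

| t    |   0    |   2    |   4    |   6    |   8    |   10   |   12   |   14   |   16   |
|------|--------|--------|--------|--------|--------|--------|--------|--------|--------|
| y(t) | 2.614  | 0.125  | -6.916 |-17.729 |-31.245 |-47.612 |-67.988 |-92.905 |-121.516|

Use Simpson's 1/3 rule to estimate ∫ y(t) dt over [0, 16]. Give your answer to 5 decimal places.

h = 2, n = 8.
(h/3)·[y₀ + 4y₁ + 2y₂ + 4y₃ + 2y₄ + 4y₅ + 2y₆ + 4y₇ + y₈] = 0.666667·(-963.684) = -642.45600.

-642.45600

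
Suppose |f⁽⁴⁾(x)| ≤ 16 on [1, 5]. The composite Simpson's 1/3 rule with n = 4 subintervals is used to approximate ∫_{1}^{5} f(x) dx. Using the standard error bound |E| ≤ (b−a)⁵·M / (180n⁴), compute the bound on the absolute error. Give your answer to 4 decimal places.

0.3556

|E| ≤ (4)⁵·16 / (180·4⁴) = 16384/46080 = 0.3556.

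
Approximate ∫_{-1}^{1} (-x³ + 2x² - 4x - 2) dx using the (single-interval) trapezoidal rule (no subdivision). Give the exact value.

T = (b−a)/2 · [f(-1) + f(1)] = 1·[5 + (-5)] = 0.

0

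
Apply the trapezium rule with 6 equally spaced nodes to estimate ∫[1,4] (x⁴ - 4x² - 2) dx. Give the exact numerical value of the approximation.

121.42704

h = (4 − 1)/5 = 0.6.
Nodes x₀,…,x₅ = 1, 1.6, 2.2, 2.8, 3.4, 4.
f(x) = x⁴ - 4x² - 2: f₀=-5, f₁=-5.6864, f₂=2.0656, f₃=28.1056, f₄=85.3936, f₅=190.
(h/2)·[f₀ + 2f₁ + 2f₂ + 2f₃ + 2f₄ + f₅] = 0.3·(404.7568) = 121.42704.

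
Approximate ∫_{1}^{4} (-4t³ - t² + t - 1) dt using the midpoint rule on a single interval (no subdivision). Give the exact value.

M = (b−a)·f(2.5) = 3·(-67.25) = -201.75.

-201.75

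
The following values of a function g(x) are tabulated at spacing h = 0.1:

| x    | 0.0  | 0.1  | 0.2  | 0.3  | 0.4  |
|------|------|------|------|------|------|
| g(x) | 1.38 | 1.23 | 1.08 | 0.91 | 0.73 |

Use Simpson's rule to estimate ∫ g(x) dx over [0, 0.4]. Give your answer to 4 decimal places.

h = 0.1, n = 4.
(h/3)·[y₀ + 4y₁ + 2y₂ + 4y₃ + y₄] = 0.033333·(12.83) = 0.4277.

0.4277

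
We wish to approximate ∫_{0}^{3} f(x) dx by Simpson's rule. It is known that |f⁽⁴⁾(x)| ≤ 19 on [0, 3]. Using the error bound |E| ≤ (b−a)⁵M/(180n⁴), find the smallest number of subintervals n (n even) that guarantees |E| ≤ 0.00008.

Need 4617/(180n⁴) ≤ 0.00008.
n⁴ ≥ 4617/(180·0.00008) = 320625 ⇒ n ≥ 23.7957, so the smallest even n is 24. (n must be even for Simpson's rule.)

24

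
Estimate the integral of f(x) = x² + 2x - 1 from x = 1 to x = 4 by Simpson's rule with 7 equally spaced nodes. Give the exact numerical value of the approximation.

33

h = (4 − 1)/6 = 0.5.
Nodes x₀,…,x₆ = 1, 1.5, 2, 2.5, 3, 3.5, 4.
f(x) = x² + 2x - 1: f₀=2, f₁=4.25, f₂=7, f₃=10.25, f₄=14, f₅=18.25, f₆=23.
(h/3)·[f₀ + 4f₁ + 2f₂ + 4f₃ + 2f₄ + 4f₅ + f₆] = 0.166667·(198) = 33.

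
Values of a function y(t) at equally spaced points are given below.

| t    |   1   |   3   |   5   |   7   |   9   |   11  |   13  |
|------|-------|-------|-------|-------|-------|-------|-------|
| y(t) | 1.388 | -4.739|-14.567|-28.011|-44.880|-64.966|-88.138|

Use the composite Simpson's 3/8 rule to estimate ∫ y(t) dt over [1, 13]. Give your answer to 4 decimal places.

-397.6710

h = 2, n = 6.
(3h/8)·[y₀ + 3y₁ + 3y₂ + 2y₃ + 3y₄ + 3y₅ + y₆] = 0.75·(-530.228) = -397.6710.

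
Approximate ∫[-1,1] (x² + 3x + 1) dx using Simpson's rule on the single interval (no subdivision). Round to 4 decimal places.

2.6667

S = (b−a)/6 · [f(-1) + 4f(0) + f(1)] = 0.333333·[(-1) + 4·1 + 5] = 2.6667.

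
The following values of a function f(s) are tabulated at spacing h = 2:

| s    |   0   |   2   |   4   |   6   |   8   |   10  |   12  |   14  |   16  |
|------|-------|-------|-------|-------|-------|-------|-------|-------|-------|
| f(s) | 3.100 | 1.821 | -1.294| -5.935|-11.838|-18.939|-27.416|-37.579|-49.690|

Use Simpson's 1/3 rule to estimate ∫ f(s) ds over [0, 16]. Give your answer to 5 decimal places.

-246.80933

h = 2, n = 8.
(h/3)·[y₀ + 4y₁ + 2y₂ + 4y₃ + 2y₄ + 4y₅ + 2y₆ + 4y₇ + y₈] = 0.666667·(-370.214) = -246.80933.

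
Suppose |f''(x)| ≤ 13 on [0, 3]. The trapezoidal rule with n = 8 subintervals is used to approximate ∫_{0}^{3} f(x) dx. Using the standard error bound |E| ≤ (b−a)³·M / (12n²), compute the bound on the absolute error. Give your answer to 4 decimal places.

0.4570

|E| ≤ (3)³·13 / (12·8²) = 351/768 = 0.4570.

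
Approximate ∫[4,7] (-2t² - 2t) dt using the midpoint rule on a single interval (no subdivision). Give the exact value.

M = (b−a)·f(5.5) = 3·(-71.5) = -214.5.

-214.5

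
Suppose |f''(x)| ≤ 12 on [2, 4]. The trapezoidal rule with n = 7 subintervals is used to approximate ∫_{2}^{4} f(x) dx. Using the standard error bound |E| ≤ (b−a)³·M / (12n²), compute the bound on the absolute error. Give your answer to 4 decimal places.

|E| ≤ (2)³·12 / (12·7²) = 96/588 = 0.1633.

0.1633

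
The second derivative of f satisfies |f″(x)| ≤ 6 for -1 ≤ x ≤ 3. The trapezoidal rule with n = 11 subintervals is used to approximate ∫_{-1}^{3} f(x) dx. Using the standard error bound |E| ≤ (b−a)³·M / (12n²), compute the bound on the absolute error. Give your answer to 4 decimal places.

|E| ≤ (4)³·6 / (12·11²) = 384/1452 = 0.2645.

0.2645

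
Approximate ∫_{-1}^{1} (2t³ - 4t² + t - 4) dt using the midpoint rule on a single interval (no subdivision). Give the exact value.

M = (b−a)·f(0) = 2·(-4) = -8.

-8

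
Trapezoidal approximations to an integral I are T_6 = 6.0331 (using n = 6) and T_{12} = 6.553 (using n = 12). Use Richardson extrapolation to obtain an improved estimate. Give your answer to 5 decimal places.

R = (4·T_{12} − T_6) / 3 = (4·6.553 − 6.0331)/3 = (20.1789)/3 = 6.72630.

6.72630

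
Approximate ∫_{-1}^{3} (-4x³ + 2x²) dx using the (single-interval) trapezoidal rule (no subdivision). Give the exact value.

T = (b−a)/2 · [f(-1) + f(3)] = 2·[6 + (-90)] = -168.

-168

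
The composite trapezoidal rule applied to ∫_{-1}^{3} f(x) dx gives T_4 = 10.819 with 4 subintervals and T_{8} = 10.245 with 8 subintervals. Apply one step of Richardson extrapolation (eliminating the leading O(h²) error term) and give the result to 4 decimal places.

10.0537

R = (4·T_{8} − T_4) / 3 = (4·10.245 − 10.819)/3 = (30.161)/3 = 10.0537.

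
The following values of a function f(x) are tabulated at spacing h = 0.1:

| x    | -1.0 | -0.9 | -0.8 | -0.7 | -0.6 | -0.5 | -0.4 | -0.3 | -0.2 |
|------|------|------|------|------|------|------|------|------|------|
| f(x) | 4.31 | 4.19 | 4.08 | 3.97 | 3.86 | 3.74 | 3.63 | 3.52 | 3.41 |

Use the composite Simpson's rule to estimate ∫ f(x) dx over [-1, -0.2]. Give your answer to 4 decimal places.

3.0847

h = 0.1, n = 8.
(h/3)·[y₀ + 4y₁ + 2y₂ + 4y₃ + 2y₄ + 4y₅ + 2y₆ + 4y₇ + y₈] = 0.033333·(92.54) = 3.0847.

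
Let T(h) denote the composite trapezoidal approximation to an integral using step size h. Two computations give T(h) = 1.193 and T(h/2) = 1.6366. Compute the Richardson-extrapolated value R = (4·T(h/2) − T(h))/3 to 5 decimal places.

1.78447

R = (4·T(h/2) − T(h)) / 3 = (4·1.6366 − 1.193)/3 = (5.3534)/3 = 1.78447.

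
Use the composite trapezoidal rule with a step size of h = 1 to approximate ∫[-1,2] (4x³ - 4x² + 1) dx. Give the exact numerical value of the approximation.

h = (2 − (-1))/3 = 1.
Nodes x₀,…,x₃ = -1, 0, 1, 2.
f(x) = 4x³ - 4x² + 1: f₀=-7, f₁=1, f₂=1, f₃=17.
(h/2)·[f₀ + 2f₁ + 2f₂ + f₃] = 0.5·(14) = 7.

7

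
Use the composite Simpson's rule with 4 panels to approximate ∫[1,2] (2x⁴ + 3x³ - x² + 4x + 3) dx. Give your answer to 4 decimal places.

h = (2 − 1)/4 = 0.25.
Nodes x₀,…,x₄ = 1, 1.25, 1.5, 1.75, 2.
f(x) = 2x⁴ + 3x³ - x² + 4x + 3: f₀=11, f₁=17.1796875, f₂=27, f₃=41.7734375, f₄=63.
(h/3)·[f₀ + 4f₁ + 2f₂ + 4f₃ + f₄] = 0.083333·(363.8125) = 30.3177.

30.3177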